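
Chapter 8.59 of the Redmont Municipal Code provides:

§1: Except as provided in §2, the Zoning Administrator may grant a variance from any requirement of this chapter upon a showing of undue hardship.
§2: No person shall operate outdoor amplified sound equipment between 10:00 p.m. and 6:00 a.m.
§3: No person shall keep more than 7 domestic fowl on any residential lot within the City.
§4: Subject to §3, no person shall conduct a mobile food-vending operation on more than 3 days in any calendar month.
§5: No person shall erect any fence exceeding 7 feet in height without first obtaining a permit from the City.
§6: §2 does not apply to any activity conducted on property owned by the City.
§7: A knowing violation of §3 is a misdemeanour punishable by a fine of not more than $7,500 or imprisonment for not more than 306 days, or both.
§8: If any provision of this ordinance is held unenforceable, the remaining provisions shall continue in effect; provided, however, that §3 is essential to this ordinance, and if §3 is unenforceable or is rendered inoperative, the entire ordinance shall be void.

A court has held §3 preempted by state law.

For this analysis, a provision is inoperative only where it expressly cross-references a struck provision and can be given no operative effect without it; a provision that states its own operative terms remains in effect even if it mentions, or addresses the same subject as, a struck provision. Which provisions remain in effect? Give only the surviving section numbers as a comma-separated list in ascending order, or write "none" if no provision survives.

none

§3 is struck. §7 operates only by reference to §3, so it falls with §3. §8 makes §3 an essential term, and §3 is the provision held invalid; under §8, the entire ordinance is therefore void. No provision of the ordinance survives.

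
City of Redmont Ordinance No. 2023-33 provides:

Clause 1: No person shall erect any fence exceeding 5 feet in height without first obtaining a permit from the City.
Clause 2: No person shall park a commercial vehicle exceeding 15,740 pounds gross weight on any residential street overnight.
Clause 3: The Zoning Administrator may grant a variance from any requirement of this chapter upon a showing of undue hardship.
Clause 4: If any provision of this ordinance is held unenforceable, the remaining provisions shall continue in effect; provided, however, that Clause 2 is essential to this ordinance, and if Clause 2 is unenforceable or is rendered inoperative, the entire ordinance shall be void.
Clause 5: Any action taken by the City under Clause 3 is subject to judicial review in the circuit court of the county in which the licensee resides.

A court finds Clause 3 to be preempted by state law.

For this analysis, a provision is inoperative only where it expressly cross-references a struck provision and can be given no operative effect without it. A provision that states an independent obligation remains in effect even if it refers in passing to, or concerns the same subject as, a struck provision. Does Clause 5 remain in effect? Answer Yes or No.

No

Clause 3 is struck. Clause 5 operates only by reference to Clause 3, so it falls with Clause 3. Clause 4 makes Clause 2 an essential term, but Clause 2 is unaffected, so the severability proviso in Clause 4 preserves the remaining provisions. Clause 1, Clause 2, and Clause 4 remain in effect. Clause 5 is among the inoperative provisions, so the answer is no.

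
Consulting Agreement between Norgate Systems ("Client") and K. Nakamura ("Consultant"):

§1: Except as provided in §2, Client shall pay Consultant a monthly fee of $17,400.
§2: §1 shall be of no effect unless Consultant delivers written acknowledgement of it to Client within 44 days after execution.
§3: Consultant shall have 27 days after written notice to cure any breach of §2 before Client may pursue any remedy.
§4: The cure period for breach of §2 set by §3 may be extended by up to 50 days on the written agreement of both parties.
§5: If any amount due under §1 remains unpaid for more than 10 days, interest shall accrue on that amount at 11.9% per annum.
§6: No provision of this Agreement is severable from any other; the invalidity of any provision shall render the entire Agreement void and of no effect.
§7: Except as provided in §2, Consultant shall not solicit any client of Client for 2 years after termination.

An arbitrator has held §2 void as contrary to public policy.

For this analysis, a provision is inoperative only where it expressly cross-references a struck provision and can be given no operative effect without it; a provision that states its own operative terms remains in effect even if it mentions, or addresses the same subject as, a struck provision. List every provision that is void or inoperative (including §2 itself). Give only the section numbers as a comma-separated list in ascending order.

§2 is struck. §3 merely fixes the cure period for breach of §2; with §2 gone it has nothing to operate on and falls away. §4 does nothing except set the extension of the cure period for breach of §2 by reference to §3; with §3 gone it has no independent effect and is inoperative. §6 provides that the Agreement is not severable, so the invalidity of any one provision voids the entire Agreement. No provision of the Agreement survives.

1, 2, 3, 4, 5, 6, 7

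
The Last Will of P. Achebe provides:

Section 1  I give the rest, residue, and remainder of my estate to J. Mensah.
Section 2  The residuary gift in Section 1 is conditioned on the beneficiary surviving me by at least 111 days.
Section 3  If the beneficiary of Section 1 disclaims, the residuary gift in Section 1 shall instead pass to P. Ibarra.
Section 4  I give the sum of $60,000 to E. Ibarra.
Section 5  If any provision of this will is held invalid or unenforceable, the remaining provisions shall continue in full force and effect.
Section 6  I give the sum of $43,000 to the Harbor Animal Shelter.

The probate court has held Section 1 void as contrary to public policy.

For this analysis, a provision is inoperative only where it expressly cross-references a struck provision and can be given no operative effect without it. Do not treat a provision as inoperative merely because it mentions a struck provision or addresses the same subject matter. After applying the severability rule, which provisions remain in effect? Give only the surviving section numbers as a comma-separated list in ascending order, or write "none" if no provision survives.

4, 5, 6

Section 1 is struck. Section 2 merely fixes the survivorship condition on Section 1; with Section 1 gone it has nothing to operate on and falls away. Section 3 merely fixes the alternative disposition for Section 1; with Section 1 gone it has nothing to operate on and falls away. Under the severability clause in Section 5, the remaining provisions continue in force. Section 4, Section 5, and Section 6 remain in effect.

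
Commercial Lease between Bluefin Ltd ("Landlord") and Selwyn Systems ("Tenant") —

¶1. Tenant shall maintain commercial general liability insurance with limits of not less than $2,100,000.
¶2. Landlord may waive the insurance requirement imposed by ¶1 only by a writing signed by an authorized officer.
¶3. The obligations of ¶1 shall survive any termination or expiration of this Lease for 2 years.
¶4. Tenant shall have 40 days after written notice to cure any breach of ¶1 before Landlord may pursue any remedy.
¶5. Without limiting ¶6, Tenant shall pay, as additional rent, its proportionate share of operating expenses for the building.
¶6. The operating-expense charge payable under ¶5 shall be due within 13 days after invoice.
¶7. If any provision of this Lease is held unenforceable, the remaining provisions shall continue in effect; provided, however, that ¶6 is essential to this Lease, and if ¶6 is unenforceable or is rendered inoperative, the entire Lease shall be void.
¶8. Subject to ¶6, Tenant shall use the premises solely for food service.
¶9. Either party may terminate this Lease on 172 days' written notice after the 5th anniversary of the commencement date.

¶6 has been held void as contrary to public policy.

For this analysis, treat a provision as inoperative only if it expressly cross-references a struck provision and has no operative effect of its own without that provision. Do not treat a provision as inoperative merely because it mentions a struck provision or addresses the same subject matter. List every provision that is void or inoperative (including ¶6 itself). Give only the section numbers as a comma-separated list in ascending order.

¶6 is struck. Nothing else in the Lease is defined by reference to ¶6. ¶7 makes ¶6 an essential term, and ¶6 is the provision held invalid; under ¶7, the entire Lease is therefore void. No provision of the Lease survives.

1, 2, 3, 4, 5, 6, 7, 8, 9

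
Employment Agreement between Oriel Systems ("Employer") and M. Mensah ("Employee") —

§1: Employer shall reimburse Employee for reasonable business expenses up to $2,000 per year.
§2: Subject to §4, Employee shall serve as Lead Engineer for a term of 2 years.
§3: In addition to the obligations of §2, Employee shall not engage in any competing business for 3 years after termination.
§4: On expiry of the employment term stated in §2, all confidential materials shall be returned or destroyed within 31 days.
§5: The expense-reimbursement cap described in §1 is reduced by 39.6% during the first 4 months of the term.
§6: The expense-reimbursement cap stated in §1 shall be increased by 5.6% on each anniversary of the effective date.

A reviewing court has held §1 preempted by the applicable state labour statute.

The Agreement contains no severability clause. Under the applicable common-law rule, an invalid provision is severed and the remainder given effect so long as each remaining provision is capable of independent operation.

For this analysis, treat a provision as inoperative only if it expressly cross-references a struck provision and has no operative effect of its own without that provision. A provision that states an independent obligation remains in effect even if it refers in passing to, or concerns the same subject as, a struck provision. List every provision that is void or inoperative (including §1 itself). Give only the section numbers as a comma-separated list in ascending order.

§1 is struck. §5 has no operative effect of its own apart from §1 and is therefore inoperative. §6 has no operative effect of its own apart from §1 and is therefore inoperative. With no severability clause, the stated default rule severs what cannot stand and enforces each remaining provision that can operate on its own. The provisions still in force are §2, §3, and §4.

1, 5, 6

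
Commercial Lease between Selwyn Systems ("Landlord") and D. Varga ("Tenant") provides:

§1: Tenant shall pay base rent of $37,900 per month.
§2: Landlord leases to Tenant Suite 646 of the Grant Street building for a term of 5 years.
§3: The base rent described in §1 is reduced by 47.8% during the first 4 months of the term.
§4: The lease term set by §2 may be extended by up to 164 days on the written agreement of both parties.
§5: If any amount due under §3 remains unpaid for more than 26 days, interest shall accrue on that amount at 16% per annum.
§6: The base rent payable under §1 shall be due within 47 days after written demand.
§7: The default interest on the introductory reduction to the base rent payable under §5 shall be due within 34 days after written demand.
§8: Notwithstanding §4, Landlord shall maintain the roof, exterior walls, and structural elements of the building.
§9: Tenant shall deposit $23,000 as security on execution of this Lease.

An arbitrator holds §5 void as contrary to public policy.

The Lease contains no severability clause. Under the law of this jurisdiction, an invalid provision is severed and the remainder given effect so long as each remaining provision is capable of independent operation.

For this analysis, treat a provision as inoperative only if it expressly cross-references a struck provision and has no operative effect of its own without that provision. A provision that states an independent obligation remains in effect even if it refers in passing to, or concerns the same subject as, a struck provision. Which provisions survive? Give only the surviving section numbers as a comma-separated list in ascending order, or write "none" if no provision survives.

§5 is struck. §7 does nothing except set the payment deadline for the default interest on the introductory reduction to the base rent by reference to §5; with §5 gone it has no independent effect and is inoperative. Under the stated default rule, only provisions that cannot operate independently fall away; the rest are enforced. The provisions still in force are §1, §2, §3, §4, §6, §8, and §9.

1, 2, 3, 4, 6, 8, 9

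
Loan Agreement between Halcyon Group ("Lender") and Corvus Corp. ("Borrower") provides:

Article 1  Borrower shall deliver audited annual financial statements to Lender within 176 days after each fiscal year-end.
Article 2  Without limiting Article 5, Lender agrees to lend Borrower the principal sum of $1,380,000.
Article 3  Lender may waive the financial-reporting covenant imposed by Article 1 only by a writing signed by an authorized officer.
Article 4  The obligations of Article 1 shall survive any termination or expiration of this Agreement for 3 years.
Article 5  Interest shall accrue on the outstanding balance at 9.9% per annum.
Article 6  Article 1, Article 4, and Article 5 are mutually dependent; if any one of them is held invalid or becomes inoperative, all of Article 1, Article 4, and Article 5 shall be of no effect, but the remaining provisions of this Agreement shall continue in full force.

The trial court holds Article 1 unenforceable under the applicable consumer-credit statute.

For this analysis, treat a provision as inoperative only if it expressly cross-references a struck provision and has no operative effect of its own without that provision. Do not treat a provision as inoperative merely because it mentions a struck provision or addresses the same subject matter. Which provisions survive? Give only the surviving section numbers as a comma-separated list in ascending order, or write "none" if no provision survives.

2, 6

Article 1 is struck. Article 3 has no operative effect of its own apart from Article 1 and is therefore inoperative. Article 4 merely fixes the survival period for Article 1; with Article 1 gone it has nothing to operate on and falls away. Although Article 2 refers to Article 5, its operative terms do not depend on Article 5, so it remains in effect. Article 6 declares Article 1, Article 4, and Article 5 mutually dependent; since one of them has fallen, all of them are of no effect. That brings down Article 5 as well. The remainder continues in force under Article 6. The provisions still in force are Article 2 and Article 6.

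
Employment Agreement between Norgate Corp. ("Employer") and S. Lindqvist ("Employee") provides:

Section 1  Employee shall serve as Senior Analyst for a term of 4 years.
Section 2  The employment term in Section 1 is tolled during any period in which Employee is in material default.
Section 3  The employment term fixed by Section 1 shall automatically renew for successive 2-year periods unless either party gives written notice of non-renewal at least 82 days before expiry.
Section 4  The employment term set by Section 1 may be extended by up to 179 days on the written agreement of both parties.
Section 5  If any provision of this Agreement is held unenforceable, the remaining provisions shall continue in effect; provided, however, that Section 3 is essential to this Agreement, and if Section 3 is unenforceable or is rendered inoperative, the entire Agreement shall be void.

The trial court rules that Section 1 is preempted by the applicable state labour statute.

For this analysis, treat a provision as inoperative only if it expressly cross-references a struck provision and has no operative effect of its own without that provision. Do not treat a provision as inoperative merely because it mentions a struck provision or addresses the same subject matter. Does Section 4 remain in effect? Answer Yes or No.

Section 1 is struck. The whole of Section 2 is the tolling of the employment term, defined by reference to Section 1, so Section 2 cannot stand once Section 1 is removed. Section 3 operates only by reference to Section 1, so it falls with Section 1. Section 4 operates only by reference to Section 1, so it falls with Section 1. Section 5 makes Section 3 an essential term, and Section 3 has been rendered inoperative by the cascade; under Section 5, the entire Agreement is therefore void. No provision of the Agreement survives. Section 4 is among the inoperative provisions, so the answer is no.

No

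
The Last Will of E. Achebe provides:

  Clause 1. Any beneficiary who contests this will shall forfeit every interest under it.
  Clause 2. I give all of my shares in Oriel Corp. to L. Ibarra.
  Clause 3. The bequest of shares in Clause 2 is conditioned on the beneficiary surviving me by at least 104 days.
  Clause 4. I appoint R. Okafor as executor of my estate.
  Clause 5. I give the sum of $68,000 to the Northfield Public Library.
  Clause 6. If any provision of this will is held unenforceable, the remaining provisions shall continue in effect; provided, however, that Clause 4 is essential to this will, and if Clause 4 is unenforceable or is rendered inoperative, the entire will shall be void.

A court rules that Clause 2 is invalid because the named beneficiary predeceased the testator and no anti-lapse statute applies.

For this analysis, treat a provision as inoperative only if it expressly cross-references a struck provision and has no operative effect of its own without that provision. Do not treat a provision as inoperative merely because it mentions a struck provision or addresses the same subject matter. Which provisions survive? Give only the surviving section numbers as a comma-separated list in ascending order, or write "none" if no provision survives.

Clause 2 is struck. The only function of Clause 3 is the survivorship condition on Clause 2, so it cannot stand once Clause 2 is removed. Clause 6 makes Clause 4 an essential term, but Clause 4 is unaffected, so the severability proviso in Clause 6 preserves the remaining provisions. That leaves Clause 1, Clause 4, Clause 5, and Clause 6 in effect.

1, 4, 5, 6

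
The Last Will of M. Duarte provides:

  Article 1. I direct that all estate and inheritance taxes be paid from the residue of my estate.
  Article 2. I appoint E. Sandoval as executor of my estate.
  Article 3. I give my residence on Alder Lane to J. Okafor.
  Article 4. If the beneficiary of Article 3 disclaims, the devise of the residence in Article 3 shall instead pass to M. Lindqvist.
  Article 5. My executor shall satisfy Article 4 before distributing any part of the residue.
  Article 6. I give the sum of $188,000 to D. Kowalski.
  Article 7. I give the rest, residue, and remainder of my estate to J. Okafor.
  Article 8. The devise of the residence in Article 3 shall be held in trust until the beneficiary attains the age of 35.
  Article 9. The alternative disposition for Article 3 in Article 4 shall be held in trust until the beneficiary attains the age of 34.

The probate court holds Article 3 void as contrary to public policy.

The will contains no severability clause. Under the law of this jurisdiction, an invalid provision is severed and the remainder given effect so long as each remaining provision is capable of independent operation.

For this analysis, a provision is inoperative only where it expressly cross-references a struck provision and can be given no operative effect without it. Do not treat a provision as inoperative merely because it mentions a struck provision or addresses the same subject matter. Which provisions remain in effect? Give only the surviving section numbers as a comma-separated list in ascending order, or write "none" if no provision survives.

Article 3 is struck. The only function of Article 4 is the alternative disposition for Article 3, so it cannot stand once Article 3 is removed. Article 8 merely fixes the trust for Article 3; with Article 3 gone it has nothing to operate on and falls away. Article 5 has no operative effect of its own apart from Article 4 and is therefore inoperative. Article 9 merely fixes the trust for Article 4; with Article 4 gone it has nothing to operate on and falls away. With no severability clause, the stated default rule severs what cannot stand and enforces each remaining provision that can operate on its own. That leaves Article 1, Article 2, Article 6, and Article 7 in effect.

1, 2, 6, 7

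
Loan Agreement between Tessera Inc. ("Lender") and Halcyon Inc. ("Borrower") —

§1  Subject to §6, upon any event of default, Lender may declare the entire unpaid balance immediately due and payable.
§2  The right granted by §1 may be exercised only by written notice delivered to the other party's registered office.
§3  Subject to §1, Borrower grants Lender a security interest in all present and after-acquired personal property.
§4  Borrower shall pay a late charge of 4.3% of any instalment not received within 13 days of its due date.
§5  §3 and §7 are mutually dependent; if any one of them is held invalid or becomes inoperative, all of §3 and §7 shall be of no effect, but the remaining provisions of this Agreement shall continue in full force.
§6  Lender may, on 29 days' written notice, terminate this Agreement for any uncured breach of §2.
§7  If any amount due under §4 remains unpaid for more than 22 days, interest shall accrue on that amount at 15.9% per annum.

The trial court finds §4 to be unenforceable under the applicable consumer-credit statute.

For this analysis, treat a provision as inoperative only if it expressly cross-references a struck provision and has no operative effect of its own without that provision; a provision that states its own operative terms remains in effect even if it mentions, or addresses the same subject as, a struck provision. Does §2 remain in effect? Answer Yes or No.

Yes

§4 is struck. §7 does nothing except set the default interest on the late charge by reference to §4; with §4 gone it has no independent effect and is inoperative. §5 declares §3 and §7 mutually dependent; since one of them has fallen, all of them are of no effect. That brings down §3 as well. The remainder continues in force under §5. §1, §2, §5, and §6 remain in effect. §2 is among the surviving provisions, so the answer is yes.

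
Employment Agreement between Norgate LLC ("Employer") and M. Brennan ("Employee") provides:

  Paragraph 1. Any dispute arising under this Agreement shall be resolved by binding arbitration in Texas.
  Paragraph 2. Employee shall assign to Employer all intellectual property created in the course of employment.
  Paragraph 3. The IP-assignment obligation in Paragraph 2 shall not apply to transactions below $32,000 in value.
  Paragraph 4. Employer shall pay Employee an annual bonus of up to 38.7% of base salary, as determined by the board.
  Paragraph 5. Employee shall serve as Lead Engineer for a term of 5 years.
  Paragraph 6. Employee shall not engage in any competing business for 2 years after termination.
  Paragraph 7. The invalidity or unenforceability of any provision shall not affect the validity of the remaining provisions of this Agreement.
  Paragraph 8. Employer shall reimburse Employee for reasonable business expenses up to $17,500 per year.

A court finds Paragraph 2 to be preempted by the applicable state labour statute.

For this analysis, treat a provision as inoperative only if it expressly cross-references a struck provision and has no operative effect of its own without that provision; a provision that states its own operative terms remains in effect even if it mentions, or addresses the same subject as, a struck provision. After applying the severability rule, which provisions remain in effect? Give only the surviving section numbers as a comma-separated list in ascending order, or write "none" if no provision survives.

Paragraph 2 is struck. Paragraph 3 operates only by reference to Paragraph 2, so it falls with Paragraph 2. Under the severability clause in Paragraph 7, the remaining provisions continue in force. The provisions still in force are Paragraph 1, Paragraph 4, Paragraph 5, Paragraph 6, Paragraph 7, and Paragraph 8.

1, 4, 5, 6, 7, 8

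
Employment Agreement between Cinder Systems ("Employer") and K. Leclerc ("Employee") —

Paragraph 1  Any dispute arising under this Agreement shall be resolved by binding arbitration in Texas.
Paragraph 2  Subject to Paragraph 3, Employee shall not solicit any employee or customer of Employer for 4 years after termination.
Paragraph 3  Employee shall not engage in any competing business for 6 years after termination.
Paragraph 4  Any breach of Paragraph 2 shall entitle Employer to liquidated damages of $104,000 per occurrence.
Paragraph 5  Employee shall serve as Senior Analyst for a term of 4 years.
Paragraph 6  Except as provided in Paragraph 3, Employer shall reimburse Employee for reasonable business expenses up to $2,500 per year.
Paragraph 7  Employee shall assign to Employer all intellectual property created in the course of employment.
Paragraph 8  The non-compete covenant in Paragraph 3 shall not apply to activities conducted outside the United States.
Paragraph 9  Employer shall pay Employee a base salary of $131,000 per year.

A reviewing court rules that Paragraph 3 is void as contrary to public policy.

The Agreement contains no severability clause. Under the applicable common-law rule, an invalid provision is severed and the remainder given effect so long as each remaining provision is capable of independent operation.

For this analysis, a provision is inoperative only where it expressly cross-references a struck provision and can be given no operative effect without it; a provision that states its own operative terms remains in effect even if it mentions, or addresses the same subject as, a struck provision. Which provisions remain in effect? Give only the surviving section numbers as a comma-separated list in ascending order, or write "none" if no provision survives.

1, 2, 4, 5, 6, 7, 9

Paragraph 3 is struck. Paragraph 8 does nothing except set the carve-out from the non-compete covenant by reference to Paragraph 3; with Paragraph 3 gone it has no independent effect and is inoperative. Although Paragraph 6 refers to Paragraph 3, its operative terms do not depend on Paragraph 3, so it remains in effect. Although Paragraph 2 refers to Paragraph 3, its operative terms do not depend on Paragraph 3, so it remains in effect. Under the stated default rule, only provisions that cannot operate independently fall away; the rest are enforced. The provisions still in force are Paragraph 1, Paragraph 2, Paragraph 4, Paragraph 5, Paragraph 6, Paragraph 7, and Paragraph 9.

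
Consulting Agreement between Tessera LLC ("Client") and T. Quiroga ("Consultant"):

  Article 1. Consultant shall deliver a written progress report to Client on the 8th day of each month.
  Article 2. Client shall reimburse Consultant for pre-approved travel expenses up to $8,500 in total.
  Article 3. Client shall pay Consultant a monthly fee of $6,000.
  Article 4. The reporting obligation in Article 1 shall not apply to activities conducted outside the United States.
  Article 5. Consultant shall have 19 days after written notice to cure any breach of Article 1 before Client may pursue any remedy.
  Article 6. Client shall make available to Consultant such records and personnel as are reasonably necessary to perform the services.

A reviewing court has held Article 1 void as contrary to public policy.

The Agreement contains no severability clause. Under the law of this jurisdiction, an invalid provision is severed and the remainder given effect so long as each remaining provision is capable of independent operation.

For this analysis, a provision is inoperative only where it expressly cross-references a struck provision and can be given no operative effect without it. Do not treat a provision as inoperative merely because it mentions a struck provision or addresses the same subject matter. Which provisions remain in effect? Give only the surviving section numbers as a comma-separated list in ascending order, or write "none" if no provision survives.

2, 3, 6

Article 1 is struck. Article 4 has no operative effect of its own apart from Article 1 and is therefore inoperative. Article 5 has no operative effect of its own apart from Article 1 and is therefore inoperative. With no severability clause, the stated default rule severs what cannot stand and enforces each remaining provision that can operate on its own. The provisions still in force are Article 2, Article 3, and Article 6.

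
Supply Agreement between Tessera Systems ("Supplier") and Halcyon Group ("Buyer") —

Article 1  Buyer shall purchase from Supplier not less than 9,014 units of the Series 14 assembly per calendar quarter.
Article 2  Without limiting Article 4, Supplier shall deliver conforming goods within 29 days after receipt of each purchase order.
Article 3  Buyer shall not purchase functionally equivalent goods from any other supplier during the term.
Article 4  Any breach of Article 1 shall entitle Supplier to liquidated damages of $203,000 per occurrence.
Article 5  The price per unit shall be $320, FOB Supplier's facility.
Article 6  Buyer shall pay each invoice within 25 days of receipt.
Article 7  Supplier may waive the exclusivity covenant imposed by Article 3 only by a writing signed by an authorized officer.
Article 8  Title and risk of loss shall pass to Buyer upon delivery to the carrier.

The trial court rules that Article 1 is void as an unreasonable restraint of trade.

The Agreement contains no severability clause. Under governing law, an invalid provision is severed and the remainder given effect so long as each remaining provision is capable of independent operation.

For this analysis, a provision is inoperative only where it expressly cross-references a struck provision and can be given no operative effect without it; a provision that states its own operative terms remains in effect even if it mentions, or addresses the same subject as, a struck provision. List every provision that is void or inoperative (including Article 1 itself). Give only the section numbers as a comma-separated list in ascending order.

Article 1 is struck. Article 4 does nothing except set the liquidated-damages amount by reference to Article 1; with Article 1 gone it has no independent effect and is inoperative. Although Article 2 refers to Article 4, its operative terms do not depend on Article 4, so it remains in effect. With no severability clause, the stated default rule severs what cannot stand and enforces each remaining provision that can operate on its own. That leaves Article 2, Article 3, Article 5, Article 6, Article 7, and Article 8 in effect.

1, 4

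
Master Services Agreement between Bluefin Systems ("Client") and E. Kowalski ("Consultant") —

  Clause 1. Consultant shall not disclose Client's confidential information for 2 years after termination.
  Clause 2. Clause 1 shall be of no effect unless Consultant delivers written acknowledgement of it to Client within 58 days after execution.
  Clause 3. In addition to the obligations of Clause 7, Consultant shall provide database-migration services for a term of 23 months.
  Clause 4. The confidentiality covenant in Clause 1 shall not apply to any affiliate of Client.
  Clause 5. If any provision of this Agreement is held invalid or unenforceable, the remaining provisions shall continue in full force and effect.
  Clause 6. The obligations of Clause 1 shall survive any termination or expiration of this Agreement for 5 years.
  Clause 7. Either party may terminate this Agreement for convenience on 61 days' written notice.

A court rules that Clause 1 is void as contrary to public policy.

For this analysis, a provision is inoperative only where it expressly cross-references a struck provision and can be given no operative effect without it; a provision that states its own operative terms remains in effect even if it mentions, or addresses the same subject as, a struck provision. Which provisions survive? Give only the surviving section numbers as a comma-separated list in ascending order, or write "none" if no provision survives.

3, 5, 7

Clause 1 is struck. The only function of Clause 2 is the acknowledgement condition for Clause 1, so it cannot stand once Clause 1 is removed. The whole of Clause 4 is the carve-out from the confidentiality covenant, defined by reference to Clause 1, so Clause 4 cannot stand once Clause 1 is removed. Clause 6 has no operative effect of its own apart from Clause 1 and is therefore inoperative. Under the severability clause in Clause 5, the remaining provisions continue in force. Clause 3, Clause 5, and Clause 7 remain in effect.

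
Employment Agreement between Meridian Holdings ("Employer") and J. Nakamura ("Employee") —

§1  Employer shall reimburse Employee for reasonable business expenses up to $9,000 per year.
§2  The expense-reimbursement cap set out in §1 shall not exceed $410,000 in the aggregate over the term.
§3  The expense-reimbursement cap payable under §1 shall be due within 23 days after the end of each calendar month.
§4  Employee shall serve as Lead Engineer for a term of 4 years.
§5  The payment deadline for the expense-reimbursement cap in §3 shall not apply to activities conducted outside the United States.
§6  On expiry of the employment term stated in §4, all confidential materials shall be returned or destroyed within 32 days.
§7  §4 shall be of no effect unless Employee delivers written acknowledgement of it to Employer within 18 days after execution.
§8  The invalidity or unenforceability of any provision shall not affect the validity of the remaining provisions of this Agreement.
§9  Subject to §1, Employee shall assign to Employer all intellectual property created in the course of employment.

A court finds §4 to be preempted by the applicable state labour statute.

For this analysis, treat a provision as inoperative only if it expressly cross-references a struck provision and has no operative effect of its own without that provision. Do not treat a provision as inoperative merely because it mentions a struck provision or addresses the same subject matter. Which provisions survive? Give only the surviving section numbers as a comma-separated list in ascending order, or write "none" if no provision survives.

1, 2, 3, 5, 8, 9

§4 is struck. §6 has no operative effect of its own apart from §4 and is therefore inoperative. §7 has no operative effect of its own apart from §4 and is therefore inoperative. §8 is a severability clause and preserves every provision that can still be given independent effect. §1, §2, §3, §5, §8, and §9 remain in effect.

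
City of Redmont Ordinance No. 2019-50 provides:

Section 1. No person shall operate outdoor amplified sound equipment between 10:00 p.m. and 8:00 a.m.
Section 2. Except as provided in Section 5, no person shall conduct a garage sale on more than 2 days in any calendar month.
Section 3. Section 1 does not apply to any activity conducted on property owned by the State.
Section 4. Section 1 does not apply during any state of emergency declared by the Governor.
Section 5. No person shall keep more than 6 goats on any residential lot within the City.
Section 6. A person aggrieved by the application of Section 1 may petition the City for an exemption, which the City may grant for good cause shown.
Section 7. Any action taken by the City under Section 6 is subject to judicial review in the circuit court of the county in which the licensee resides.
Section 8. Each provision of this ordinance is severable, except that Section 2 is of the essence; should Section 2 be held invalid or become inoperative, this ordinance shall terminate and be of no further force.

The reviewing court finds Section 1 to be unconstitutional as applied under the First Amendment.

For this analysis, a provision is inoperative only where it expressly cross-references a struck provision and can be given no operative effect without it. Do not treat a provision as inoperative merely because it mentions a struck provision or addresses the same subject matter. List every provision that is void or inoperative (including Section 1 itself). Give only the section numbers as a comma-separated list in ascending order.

Section 1 is struck. Section 3 operates only by reference to Section 1, so it falls with Section 1. Section 4 has no operative effect of its own apart from Section 1 and is therefore inoperative. The only function of Section 6 is the exemption procedure for Section 1, so it cannot stand once Section 1 is removed. Section 7 merely fixes the judicial-review right for Section 6; with Section 6 gone it has nothing to operate on and falls away. Section 8 makes Section 2 an essential term, but Section 2 is unaffected, so the severability proviso in Section 8 preserves the remaining provisions. That leaves Section 2, Section 5, and Section 8 in effect.

1, 3, 4, 6, 7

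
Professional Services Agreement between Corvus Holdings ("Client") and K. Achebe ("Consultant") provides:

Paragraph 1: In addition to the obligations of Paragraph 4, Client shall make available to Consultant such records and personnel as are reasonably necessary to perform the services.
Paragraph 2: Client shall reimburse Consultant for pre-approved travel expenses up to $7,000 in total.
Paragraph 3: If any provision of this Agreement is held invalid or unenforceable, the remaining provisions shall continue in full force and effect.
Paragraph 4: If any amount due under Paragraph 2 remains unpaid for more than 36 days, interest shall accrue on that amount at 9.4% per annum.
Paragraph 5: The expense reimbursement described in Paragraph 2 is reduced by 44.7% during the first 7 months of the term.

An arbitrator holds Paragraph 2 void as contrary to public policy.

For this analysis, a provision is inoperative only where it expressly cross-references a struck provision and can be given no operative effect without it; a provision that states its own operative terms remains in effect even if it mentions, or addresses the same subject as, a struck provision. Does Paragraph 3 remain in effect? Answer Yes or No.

Yes

Paragraph 2 is struck. Paragraph 4 does nothing except set the default interest on the expense reimbursement by reference to Paragraph 2; with Paragraph 2 gone it has no independent effect and is inoperative. The whole of Paragraph 5 is the introductory reduction to the expense reimbursement, defined by reference to Paragraph 2, so Paragraph 5 cannot stand once Paragraph 2 is removed. Although Paragraph 1 refers to Paragraph 4, its operative terms do not depend on Paragraph 4, so it remains in effect. Under the severability clause in Paragraph 3, the remaining provisions continue in force. Paragraph 1 and Paragraph 3 remain in effect. Paragraph 3 is among the surviving provisions, so the answer is yes.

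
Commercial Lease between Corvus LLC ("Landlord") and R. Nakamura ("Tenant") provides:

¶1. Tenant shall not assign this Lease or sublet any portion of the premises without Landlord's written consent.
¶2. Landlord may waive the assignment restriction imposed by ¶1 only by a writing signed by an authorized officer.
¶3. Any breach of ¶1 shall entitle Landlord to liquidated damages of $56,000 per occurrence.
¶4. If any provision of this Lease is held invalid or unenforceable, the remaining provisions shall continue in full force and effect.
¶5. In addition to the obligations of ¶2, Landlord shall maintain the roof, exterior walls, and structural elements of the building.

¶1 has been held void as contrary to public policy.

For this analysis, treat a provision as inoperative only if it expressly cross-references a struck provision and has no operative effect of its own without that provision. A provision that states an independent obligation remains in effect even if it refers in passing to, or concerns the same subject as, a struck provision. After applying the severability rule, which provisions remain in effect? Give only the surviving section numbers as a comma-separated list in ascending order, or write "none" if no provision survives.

¶1 is struck. The only function of ¶2 is the waiver condition for ¶1, so it cannot stand once ¶1 is removed. ¶3 has no operative effect of its own apart from ¶1 and is therefore inoperative. ¶5 mentions ¶2 but its own obligation stands independently of ¶2, so ¶5 is not affected. Under the severability clause in ¶4, the remaining provisions continue in force. That leaves ¶4 and ¶5 in effect.

4, 5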